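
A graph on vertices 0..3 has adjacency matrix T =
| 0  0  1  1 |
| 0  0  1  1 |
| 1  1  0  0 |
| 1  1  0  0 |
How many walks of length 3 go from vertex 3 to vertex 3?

The number of length-3 walks from vertex 3 to vertex 3 is entry (3,3) of T^3, where T is the adjacency matrix.
T^2 = [[2, 2, 0, 0], [2, 2, 0, 0], [0, 0, 2, 2], [0, 0, 2, 2]]
T^3 = [[0, 0, 4, 4], [0, 0, 4, 4], [4, 4, 0, 0], [4, 4, 0, 0]]

0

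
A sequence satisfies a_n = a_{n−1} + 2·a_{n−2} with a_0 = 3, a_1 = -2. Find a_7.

40

With companion matrix Q = [[1, 2], [1, 0]], [a_n, a_{n−1}]ᵀ = Q·[a_{n−1}, a_{n−2}]ᵀ, so [a_7, a_6]ᵀ = Q⁶·[a_1, a_0]ᵀ.
Q⁶ = [[43, 42], [21, 22]], giving [a_7, a_6]ᵀ = [[40], [24]].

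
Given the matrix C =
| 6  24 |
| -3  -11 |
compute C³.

tr C = -5 and det C = 6, so the characteristic polynomial is λ² − (-5)λ + (6) with roots -2 and -3.
Eigenvectors give P = [[3, -8], [-1, 3]] with P⁻¹ = [[3, 8], [1, 3]], and C = P·diag(-2, -3)·P⁻¹.
Then C³ = P·diag(-8, -27)·P⁻¹ = [[-24, 216], [8, -81]] · [[3, 8], [1, 3]] = [[144, 456], [-57, -179]].

[[144, 456], [-57, -179]]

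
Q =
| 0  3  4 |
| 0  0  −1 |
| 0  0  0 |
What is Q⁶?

Q is strictly triangular, hence nilpotent: Q³ = 0, so Q⁶ = 0.

[[0, 0, 0], [0, 0, 0], [0, 0, 0]]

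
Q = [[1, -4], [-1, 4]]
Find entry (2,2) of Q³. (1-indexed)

100

Q² = [[5, -20], [-5, 20]]
Q³ = [[25, -100], [-25, 100]]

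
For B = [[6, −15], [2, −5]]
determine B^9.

[[6, −15], [2, −5]]

B² = B (a projection; rank 1, trace 1), so B^9 = B.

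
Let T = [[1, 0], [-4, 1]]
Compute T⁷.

[[1, 0], [-28, 1]]

T = I + N where N = [[0, 0], [-4, 0]] is strictly lower-triangular, so N² = 0.
(I + N)⁷ = I + 7·N = [[1, 0], [-28, 1]].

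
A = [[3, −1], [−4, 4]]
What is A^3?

A^2 = [[13, −7], [−28, 20]]
A^3 = [[67, −41], [−164, 108]]

[[67, −41], [−164, 108]]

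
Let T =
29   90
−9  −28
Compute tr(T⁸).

257

tr T = 1 and det T = −2, so the characteristic polynomial is λ² − (1)λ + (−2) with roots −1 and 2.
Eigenvectors give P = [[−3, 10], [1, −3]] with P⁻¹ = [[3, 10], [1, 3]], and T = P·diag(−1, 2)·P⁻¹.
Then T⁸ = P·diag(1, 256)·P⁻¹ = [[−3, 2560], [1, −768]] · [[3, 10], [1, 3]] = [[2551, 7650], [−765, −2294]].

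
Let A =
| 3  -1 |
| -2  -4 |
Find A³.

A² = [[11, 1], [2, 18]]
A³ = [[31, -15], [-30, -74]]

[[31, -15], [-30, -74]]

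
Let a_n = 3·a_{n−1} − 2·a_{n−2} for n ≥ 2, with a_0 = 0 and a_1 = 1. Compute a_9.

With companion matrix C = [[3, −2], [1, 0]], [a_n, a_{n−1}]ᵀ = C·[a_{n−1}, a_{n−2}]ᵀ, so [a_9, a_8]ᵀ = C^8·[a_1, a_0]ᵀ.
C^8 = [[511, −510], [255, −254]], giving [a_9, a_8]ᵀ = [[511], [255]].

511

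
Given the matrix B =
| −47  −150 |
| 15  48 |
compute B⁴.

[[−569, −1950], [195, 666]]

tr B = 1 and det B = −6, so the characteristic polynomial is λ² − (1)λ + (−6) with roots −2 and 3.
Eigenvectors give P = [[10, −3], [−3, 1]] with P⁻¹ = [[1, 3], [3, 10]], and B = P·diag(−2, 3)·P⁻¹.
Then B⁴ = P·diag(16, 81)·P⁻¹ = [[160, −243], [−48, 81]] · [[1, 3], [3, 10]] = [[−569, −1950], [195, 666]].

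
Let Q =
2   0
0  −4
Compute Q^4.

Q^2 = [[4, 0], [0, 16]]
Q^3 = [[8, 0], [0, −64]]
Q^4 = [[16, 0], [0, 256]]

[[16, 0], [0, 256]]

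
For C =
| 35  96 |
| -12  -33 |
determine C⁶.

[[6553, 17472], [-2184, -5823]]

tr C = 2 and det C = -3, so the characteristic polynomial is λ² − (2)λ + (-3) with roots -1 and 3.
Eigenvectors give P = [[-8, -3], [3, 1]] with P⁻¹ = [[1, 3], [-3, -8]], and C = P·diag(-1, 3)·P⁻¹.
Then C⁶ = P·diag(1, 729)·P⁻¹ = [[-8, -2187], [3, 729]] · [[1, 3], [-3, -8]] = [[6553, 17472], [-2184, -5823]].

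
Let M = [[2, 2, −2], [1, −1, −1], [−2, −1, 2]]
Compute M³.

[[44, 26, −44], [16, 5, −16], [−41, −22, 41]]

M² = [[10, 4, −10], [3, 4, −3], [−9, −5, 9]]
M³ = [[44, 26, −44], [16, 5, −16], [−41, −22, 41]]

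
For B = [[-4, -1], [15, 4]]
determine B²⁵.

B² = I (check: tr B = 0 and det B = -1), so B²⁵ = B since 25 is odd.

[[-4, -1], [15, 4]]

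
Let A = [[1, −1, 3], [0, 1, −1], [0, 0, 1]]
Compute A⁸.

A = I + N where N = [[0, −1, 3], [0, 0, −1], [0, 0, 0]] is strictly upper-triangular, so N³ = 0.
(I + N)⁸ = I + 8·N + 28·N² = [[1, −8, 52], [0, 1, −8], [0, 0, 1]].

[[1, −8, 52], [0, 1, −8], [0, 0, 1]]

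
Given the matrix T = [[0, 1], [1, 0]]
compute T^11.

T² = I (check: tr T = 0 and det T = −1), so T^11 = T since 11 is odd.

[[0, 1], [1, 0]]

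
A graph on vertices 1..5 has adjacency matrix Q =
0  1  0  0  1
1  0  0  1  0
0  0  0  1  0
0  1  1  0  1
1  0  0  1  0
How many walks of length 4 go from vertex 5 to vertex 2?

9

The number of length-4 walks from vertex 5 to vertex 2 is entry (5,2) of Q^4, where Q is the adjacency matrix.
Q^2 = [[2, 0, 0, 2, 0], [0, 2, 1, 0, 2], [0, 1, 1, 0, 1], [2, 0, 0, 3, 0], [0, 2, 1, 0, 2]]
Q^3 = [[0, 4, 2, 0, 4], [4, 0, 0, 5, 0], [2, 0, 0, 3, 0], [0, 5, 3, 0, 5], [4, 0, 0, 5, 0]]
Q^4 = [[8, 0, 0, 10, 0], [0, 9, 5, 0, 9], [0, 5, 3, 0, 5], [10, 0, 0, 13, 0], [0, 9, 5, 0, 9]]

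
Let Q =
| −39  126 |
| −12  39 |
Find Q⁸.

tr Q = 0 and det Q = −9, so the characteristic polynomial is λ² − (0)λ + (−9) with roots 3 and −3.
Eigenvectors give P = [[3, 7], [1, 2]] with P⁻¹ = [[−2, 7], [1, −3]], and Q = P·diag(3, −3)·P⁻¹.
Then Q⁸ = P·diag(6561, 6561)·P⁻¹ = [[19683, 45927], [6561, 13122]] · [[−2, 7], [1, −3]] = [[6561, 0], [0, 6561]].

[[6561, 0], [0, 6561]]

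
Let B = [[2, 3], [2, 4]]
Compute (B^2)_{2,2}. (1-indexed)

22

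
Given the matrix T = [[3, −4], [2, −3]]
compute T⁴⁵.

T² = I (check: tr T = 0 and det T = −1), so T⁴⁵ = T since 45 is odd.

[[3, −4], [2, −3]]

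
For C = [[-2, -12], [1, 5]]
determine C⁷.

tr C = 3 and det C = 2, so the characteristic polynomial is λ² − (3)λ + (2) with roots 1 and 2.
Eigenvectors give P = [[4, -3], [-1, 1]] with P⁻¹ = [[1, 3], [1, 4]], and C = P·diag(1, 2)·P⁻¹.
Then C⁷ = P·diag(1, 128)·P⁻¹ = [[4, -384], [-1, 128]] · [[1, 3], [1, 4]] = [[-380, -1524], [127, 509]].

[[-380, -1524], [127, 509]]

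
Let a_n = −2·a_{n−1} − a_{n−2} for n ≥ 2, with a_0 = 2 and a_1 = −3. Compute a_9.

With companion matrix C = [[−2, −1], [1, 0]], [a_n, a_{n−1}]ᵀ = C·[a_{n−1}, a_{n−2}]ᵀ, so [a_9, a_8]ᵀ = C^8·[a_1, a_0]ᵀ.
C^8 = [[9, 8], [−8, −7]], giving [a_9, a_8]ᵀ = [[−11], [10]].

−11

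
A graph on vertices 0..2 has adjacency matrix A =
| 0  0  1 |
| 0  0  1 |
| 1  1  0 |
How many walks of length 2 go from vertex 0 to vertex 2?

The number of length-2 walks from vertex 0 to vertex 2 is entry (0,2) of A², where A is the adjacency matrix.
A² = [[1, 1, 0], [1, 1, 0], [0, 0, 2]]

0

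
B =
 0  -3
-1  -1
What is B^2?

[[3, 3], [1, 4]]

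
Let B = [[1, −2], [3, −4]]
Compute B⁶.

tr B = −3 and det B = 2, so the characteristic polynomial is λ² − (−3)λ + (2) with roots −1 and −2.
Eigenvectors give P = [[1, 2], [1, 3]] with P⁻¹ = [[3, −2], [−1, 1]], and B = P·diag(−1, −2)·P⁻¹.
Then B⁶ = P·diag(1, 64)·P⁻¹ = [[1, 128], [1, 192]] · [[3, −2], [−1, 1]] = [[−125, 126], [−189, 190]].

[[−125, 126], [−189, 190]]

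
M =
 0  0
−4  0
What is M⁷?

[[0, 0], [0, 0]]

M is strictly triangular, hence nilpotent: M² = 0, so M⁷ = 0.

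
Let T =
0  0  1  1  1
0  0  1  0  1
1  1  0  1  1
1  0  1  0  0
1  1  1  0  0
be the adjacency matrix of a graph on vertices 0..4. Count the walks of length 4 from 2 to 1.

13

The number of length-4 walks from vertex 2 to vertex 1 is entry (2,1) of T⁴, where T is the adjacency matrix.
T² = [[3, 2, 2, 1, 1], [2, 2, 1, 1, 1], [2, 1, 4, 1, 2], [1, 1, 1, 2, 2], [1, 1, 2, 2, 3]]
T³ = [[4, 3, 7, 5, 7], [3, 2, 6, 3, 5], [7, 6, 6, 6, 7], [5, 3, 6, 2, 3], [7, 5, 7, 3, 4]]
T⁴ = [[19, 14, 19, 11, 14], [14, 11, 13, 9, 11], [19, 13, 26, 13, 19], [11, 9, 13, 11, 14], [14, 11, 19, 14, 19]]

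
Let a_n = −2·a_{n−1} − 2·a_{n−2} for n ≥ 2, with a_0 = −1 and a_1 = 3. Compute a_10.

−64

With companion matrix T = [[−2, −2], [1, 0]], [a_n, a_{n−1}]ᵀ = T·[a_{n−1}, a_{n−2}]ᵀ, so [a_10, a_9]ᵀ = T^9·[a_1, a_0]ᵀ.
T^9 = [[−32, −32], [16, 0]], giving [a_10, a_9]ᵀ = [[−64], [48]].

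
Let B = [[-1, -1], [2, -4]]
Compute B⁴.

[[-49, 65], [-130, 146]]

tr B = -5 and det B = 6, so the characteristic polynomial is λ² − (-5)λ + (6) with roots -2 and -3.
Eigenvectors give P = [[1, -1], [1, -2]] with P⁻¹ = [[2, -1], [1, -1]], and B = P·diag(-2, -3)·P⁻¹.
Then B⁴ = P·diag(16, 81)·P⁻¹ = [[16, -81], [16, -162]] · [[2, -1], [1, -1]] = [[-49, 65], [-130, 146]].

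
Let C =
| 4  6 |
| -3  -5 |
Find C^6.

tr C = -1 and det C = -2, so the characteristic polynomial is λ² − (-1)λ + (-2) with roots 1 and -2.
Eigenvectors give P = [[2, -1], [-1, 1]] with P⁻¹ = [[1, 1], [1, 2]], and C = P·diag(1, -2)·P⁻¹.
Then C^6 = P·diag(1, 64)·P⁻¹ = [[2, -64], [-1, 64]] · [[1, 1], [1, 2]] = [[-62, -126], [63, 127]].

[[-62, -126], [63, 127]]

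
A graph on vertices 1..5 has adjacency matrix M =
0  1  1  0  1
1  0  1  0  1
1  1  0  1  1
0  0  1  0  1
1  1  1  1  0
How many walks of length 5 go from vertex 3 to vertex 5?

103

The number of length-5 walks from vertex 3 to vertex 5 is entry (3,5) of M⁵, where M is the adjacency matrix.
M² = [[3, 2, 2, 2, 2], [2, 3, 2, 2, 2], [2, 2, 4, 1, 3], [2, 2, 1, 2, 1], [2, 2, 3, 1, 4]]
M³ = [[6, 7, 9, 4, 9], [7, 6, 9, 4, 9], [9, 9, 8, 7, 9], [4, 4, 7, 2, 7], [9, 9, 9, 7, 8]]
M⁴ = [[25, 24, 26, 18, 26], [24, 25, 26, 18, 26], [26, 26, 34, 17, 33], [18, 18, 17, 14, 17], [26, 26, 33, 17, 34]]
M⁵ = [[76, 77, 93, 52, 93], [77, 76, 93, 52, 93], [93, 93, 102, 67, 103], [52, 52, 67, 34, 67], [93, 93, 103, 67, 102]]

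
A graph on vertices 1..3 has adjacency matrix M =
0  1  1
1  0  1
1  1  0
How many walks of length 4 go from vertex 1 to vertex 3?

The number of length-4 walks from vertex 1 to vertex 3 is entry (1,3) of M⁴, where M is the adjacency matrix.
M² = [[2, 1, 1], [1, 2, 1], [1, 1, 2]]
M³ = [[2, 3, 3], [3, 2, 3], [3, 3, 2]]
M⁴ = [[6, 5, 5], [5, 6, 5], [5, 5, 6]]

5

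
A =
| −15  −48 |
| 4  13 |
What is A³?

tr A = −2 and det A = −3, so the characteristic polynomial is λ² − (−2)λ + (−3) with roots −3 and 1.
Eigenvectors give P = [[4, −3], [−1, 1]] with P⁻¹ = [[1, 3], [1, 4]], and A = P·diag(−3, 1)·P⁻¹.
Then A³ = P·diag(−27, 1)·P⁻¹ = [[−108, −3], [27, 1]] · [[1, 3], [1, 4]] = [[−111, −336], [28, 85]].

[[−111, −336], [28, 85]]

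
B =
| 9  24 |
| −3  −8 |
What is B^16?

[[9, 24], [−3, −8]]

B² = B (a projection; rank 1, trace 1), so B^16 = B.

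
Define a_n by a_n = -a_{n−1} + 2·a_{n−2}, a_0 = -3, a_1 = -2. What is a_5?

8

With companion matrix M = [[-1, 2], [1, 0]], [a_n, a_{n−1}]ᵀ = M·[a_{n−1}, a_{n−2}]ᵀ, so [a_5, a_4]ᵀ = M^4·[a_1, a_0]ᵀ.
M^4 = [[11, -10], [-5, 6]], giving [a_5, a_4]ᵀ = [[8], [-8]].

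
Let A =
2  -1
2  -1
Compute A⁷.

[[2, -1], [2, -1]]

A² = A (a projection; rank 1, trace 1), so A⁷ = A.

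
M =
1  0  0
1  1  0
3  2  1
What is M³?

[[1, 0, 0], [3, 1, 0], [15, 6, 1]]

M = I + N where N = [[0, 0, 0], [1, 0, 0], [3, 2, 0]] is strictly lower-triangular, so N³ = 0.
(I + N)³ = I + 3·N + 3·N² = [[1, 0, 0], [3, 1, 0], [15, 6, 1]].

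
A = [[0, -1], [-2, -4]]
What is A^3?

[[-8, -18], [-36, -80]]

A^2 = [[2, 4], [8, 18]]
A^3 = [[-8, -18], [-36, -80]]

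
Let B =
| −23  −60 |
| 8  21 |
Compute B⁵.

tr B = −2 and det B = −3, so the characteristic polynomial is λ² − (−2)λ + (−3) with roots −3 and 1.
Eigenvectors give P = [[3, −5], [−1, 2]] with P⁻¹ = [[2, 5], [1, 3]], and B = P·diag(−3, 1)·P⁻¹.
Then B⁵ = P·diag(−243, 1)·P⁻¹ = [[−729, −5], [243, 2]] · [[2, 5], [1, 3]] = [[−1463, −3660], [488, 1221]].

[[−1463, −3660], [488, 1221]]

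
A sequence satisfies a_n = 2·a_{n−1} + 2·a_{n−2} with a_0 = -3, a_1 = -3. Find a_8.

-4656

With companion matrix B = [[2, 2], [1, 0]], [a_n, a_{n−1}]ᵀ = B·[a_{n−1}, a_{n−2}]ᵀ, so [a_8, a_7]ᵀ = B⁷·[a_1, a_0]ᵀ.
B⁷ = [[896, 656], [328, 240]], giving [a_8, a_7]ᵀ = [[-4656], [-1704]].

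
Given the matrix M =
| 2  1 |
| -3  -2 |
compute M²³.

M² = I (check: tr M = 0 and det M = -1), so M²³ = M since 23 is odd.

[[2, 1], [-3, -2]]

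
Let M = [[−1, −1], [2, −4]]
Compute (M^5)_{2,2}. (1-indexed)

tr M = −5 and det M = 6, so the characteristic polynomial is λ² − (−5)λ + (6) with roots −2 and −3.
Eigenvectors give P = [[1, −1], [1, −2]] with P⁻¹ = [[2, −1], [1, −1]], and M = P·diag(−2, −3)·P⁻¹.
Then M^5 = P·diag(−32, −243)·P⁻¹ = [[−32, 243], [−32, 486]] · [[2, −1], [1, −1]] = [[179, −211], [422, −454]].

−454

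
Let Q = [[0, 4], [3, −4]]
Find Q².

[[12, −16], [−12, 28]]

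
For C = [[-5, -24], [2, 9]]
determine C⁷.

[[-6557, -26232], [2186, 8745]]

tr C = 4 and det C = 3, so the characteristic polynomial is λ² − (4)λ + (3) with roots 1 and 3.
Eigenvectors give P = [[4, -3], [-1, 1]] with P⁻¹ = [[1, 3], [1, 4]], and C = P·diag(1, 3)·P⁻¹.
Then C⁷ = P·diag(1, 2187)·P⁻¹ = [[4, -6561], [-1, 2187]] · [[1, 3], [1, 4]] = [[-6557, -26232], [2186, 8745]].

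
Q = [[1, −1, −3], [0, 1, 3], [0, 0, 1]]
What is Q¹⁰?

Q = I + N where N = [[0, −1, −3], [0, 0, 3], [0, 0, 0]] is strictly upper-triangular, so N³ = 0.
(I + N)¹⁰ = I + 10·N + 45·N² = [[1, −10, −165], [0, 1, 30], [0, 0, 1]].

[[1, −10, −165], [0, 1, 30], [0, 0, 1]]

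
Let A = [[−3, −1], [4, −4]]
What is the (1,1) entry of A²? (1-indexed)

5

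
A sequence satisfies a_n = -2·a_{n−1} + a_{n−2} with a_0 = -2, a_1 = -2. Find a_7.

With companion matrix C = [[-2, 1], [1, 0]], [a_n, a_{n−1}]ᵀ = C·[a_{n−1}, a_{n−2}]ᵀ, so [a_7, a_6]ᵀ = C⁶·[a_1, a_0]ᵀ.
C⁶ = [[169, -70], [-70, 29]], giving [a_7, a_6]ᵀ = [[-198], [82]].

-198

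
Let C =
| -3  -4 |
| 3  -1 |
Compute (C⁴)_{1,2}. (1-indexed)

C² = [[-3, 16], [-12, -11]]
C³ = [[57, -4], [3, 59]]
C⁴ = [[-183, -224], [168, -71]]

-224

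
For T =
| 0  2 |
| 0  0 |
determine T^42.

T is strictly triangular, hence nilpotent: T^2 = 0, so T^42 = 0.

[[0, 0], [0, 0]]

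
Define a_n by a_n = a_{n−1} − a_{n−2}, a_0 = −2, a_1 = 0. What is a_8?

With companion matrix T = [[1, −1], [1, 0]], [a_n, a_{n−1}]ᵀ = T·[a_{n−1}, a_{n−2}]ᵀ, so [a_8, a_7]ᵀ = T⁷·[a_1, a_0]ᵀ.
T⁷ = [[1, −1], [1, 0]], giving [a_8, a_7]ᵀ = [[2], [0]].

2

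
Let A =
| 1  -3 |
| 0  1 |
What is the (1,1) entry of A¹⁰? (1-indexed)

A = I + N where N = [[0, -3], [0, 0]] is strictly upper-triangular, so N² = 0.
(I + N)¹⁰ = I + 10·N = [[1, -30], [0, 1]].

1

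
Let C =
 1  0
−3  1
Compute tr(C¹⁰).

2

C = I + N where N = [[0, 0], [−3, 0]] is strictly lower-triangular, so N² = 0.
(I + N)¹⁰ = I + 10·N = [[1, 0], [−30, 1]].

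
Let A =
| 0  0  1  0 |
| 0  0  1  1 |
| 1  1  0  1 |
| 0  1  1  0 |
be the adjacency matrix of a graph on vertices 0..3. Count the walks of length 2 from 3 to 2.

1

The number of length-2 walks from vertex 3 to vertex 2 is entry (3,2) of A^2, where A is the adjacency matrix.
A^2 = [[1, 1, 0, 1], [1, 2, 1, 1], [0, 1, 3, 1], [1, 1, 1, 2]]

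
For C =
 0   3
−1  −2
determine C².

[[−3, −6], [2, 1]]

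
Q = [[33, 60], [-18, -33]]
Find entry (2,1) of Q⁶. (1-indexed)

0

tr Q = 0 and det Q = -9, so the characteristic polynomial is λ² − (0)λ + (-9) with roots -3 and 3.
Eigenvectors give P = [[-5, -2], [3, 1]] with P⁻¹ = [[1, 2], [-3, -5]], and Q = P·diag(-3, 3)·P⁻¹.
Then Q⁶ = P·diag(729, 729)·P⁻¹ = [[-3645, -1458], [2187, 729]] · [[1, 2], [-3, -5]] = [[729, 0], [0, 729]].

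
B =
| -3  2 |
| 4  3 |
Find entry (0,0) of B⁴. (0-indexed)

289

B² = [[17, 0], [0, 17]]
B³ = [[-51, 34], [68, 51]]
B⁴ = [[289, 0], [0, 289]]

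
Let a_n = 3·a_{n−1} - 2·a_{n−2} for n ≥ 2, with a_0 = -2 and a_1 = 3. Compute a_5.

With companion matrix C = [[3, -2], [1, 0]], [a_n, a_{n−1}]ᵀ = C·[a_{n−1}, a_{n−2}]ᵀ, so [a_5, a_4]ᵀ = C⁴·[a_1, a_0]ᵀ.
C⁴ = [[31, -30], [15, -14]], giving [a_5, a_4]ᵀ = [[153], [73]].

153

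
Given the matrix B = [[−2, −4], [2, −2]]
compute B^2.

[[−4, 16], [−8, −4]]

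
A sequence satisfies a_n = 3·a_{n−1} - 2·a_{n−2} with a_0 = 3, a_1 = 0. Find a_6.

-186

With companion matrix T = [[3, -2], [1, 0]], [a_n, a_{n−1}]ᵀ = T·[a_{n−1}, a_{n−2}]ᵀ, so [a_6, a_5]ᵀ = T⁵·[a_1, a_0]ᵀ.
T⁵ = [[63, -62], [31, -30]], giving [a_6, a_5]ᵀ = [[-186], [-90]].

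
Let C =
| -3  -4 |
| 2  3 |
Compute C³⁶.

[[1, 0], [0, 1]]

C² = I (check: tr C = 0 and det C = -1), so C³⁶ = I since 36 is even.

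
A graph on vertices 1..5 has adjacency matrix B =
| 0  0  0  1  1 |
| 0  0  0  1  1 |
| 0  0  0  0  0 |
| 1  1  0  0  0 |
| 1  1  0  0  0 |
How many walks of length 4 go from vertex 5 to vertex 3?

The number of length-4 walks from vertex 5 to vertex 3 is entry (5,3) of B^4, where B is the adjacency matrix.
B^2 = [[2, 2, 0, 0, 0], [2, 2, 0, 0, 0], [0, 0, 0, 0, 0], [0, 0, 0, 2, 2], [0, 0, 0, 2, 2]]
B^3 = [[0, 0, 0, 4, 4], [0, 0, 0, 4, 4], [0, 0, 0, 0, 0], [4, 4, 0, 0, 0], [4, 4, 0, 0, 0]]
B^4 = [[8, 8, 0, 0, 0], [8, 8, 0, 0, 0], [0, 0, 0, 0, 0], [0, 0, 0, 8, 8], [0, 0, 0, 8, 8]]

0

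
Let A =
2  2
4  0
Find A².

[[12, 4], [8, 8]]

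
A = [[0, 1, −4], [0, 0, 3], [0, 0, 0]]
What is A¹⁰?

[[0, 0, 0], [0, 0, 0], [0, 0, 0]]

A is strictly triangular, hence nilpotent: A³ = 0, so A¹⁰ = 0.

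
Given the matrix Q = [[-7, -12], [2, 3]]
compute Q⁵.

[[-727, -1452], [242, 483]]

tr Q = -4 and det Q = 3, so the characteristic polynomial is λ² − (-4)λ + (3) with roots -1 and -3.
Eigenvectors give P = [[-2, -3], [1, 1]] with P⁻¹ = [[1, 3], [-1, -2]], and Q = P·diag(-1, -3)·P⁻¹.
Then Q⁵ = P·diag(-1, -243)·P⁻¹ = [[2, 729], [-1, -243]] · [[1, 3], [-1, -2]] = [[-727, -1452], [242, 483]].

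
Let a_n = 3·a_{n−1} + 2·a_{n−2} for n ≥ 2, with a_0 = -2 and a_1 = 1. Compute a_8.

-773

With companion matrix Q = [[3, 2], [1, 0]], [a_n, a_{n−1}]ᵀ = Q·[a_{n−1}, a_{n−2}]ᵀ, so [a_8, a_7]ᵀ = Q⁷·[a_1, a_0]ᵀ.
Q⁷ = [[6279, 3526], [1763, 990]], giving [a_8, a_7]ᵀ = [[-773], [-217]].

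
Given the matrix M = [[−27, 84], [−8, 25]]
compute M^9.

tr M = −2 and det M = −3, so the characteristic polynomial is λ² − (−2)λ + (−3) with roots 1 and −3.
Eigenvectors give P = [[3, 7], [1, 2]] with P⁻¹ = [[−2, 7], [1, −3]], and M = P·diag(1, −3)·P⁻¹.
Then M^9 = P·diag(1, −19683)·P⁻¹ = [[3, −137781], [1, −39366]] · [[−2, 7], [1, −3]] = [[−137787, 413364], [−39368, 118105]].

[[−137787, 413364], [−39368, 118105]]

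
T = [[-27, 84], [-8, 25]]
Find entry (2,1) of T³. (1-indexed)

tr T = -2 and det T = -3, so the characteristic polynomial is λ² − (-2)λ + (-3) with roots -3 and 1.
Eigenvectors give P = [[7, -3], [2, -1]] with P⁻¹ = [[1, -3], [2, -7]], and T = P·diag(-3, 1)·P⁻¹.
Then T³ = P·diag(-27, 1)·P⁻¹ = [[-189, -3], [-54, -1]] · [[1, -3], [2, -7]] = [[-195, 588], [-56, 169]].

-56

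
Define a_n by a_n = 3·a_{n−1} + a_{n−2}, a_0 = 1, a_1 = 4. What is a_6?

1549

With companion matrix Q = [[3, 1], [1, 0]], [a_n, a_{n−1}]ᵀ = Q·[a_{n−1}, a_{n−2}]ᵀ, so [a_6, a_5]ᵀ = Q⁵·[a_1, a_0]ᵀ.
Q⁵ = [[360, 109], [109, 33]], giving [a_6, a_5]ᵀ = [[1549], [469]].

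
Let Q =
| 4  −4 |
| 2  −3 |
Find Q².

[[8, −4], [2, 1]]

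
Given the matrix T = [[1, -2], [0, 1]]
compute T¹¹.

[[1, -22], [0, 1]]

T = I + N where N = [[0, -2], [0, 0]] is strictly upper-triangular, so N² = 0.
(I + N)¹¹ = I + 11·N = [[1, -22], [0, 1]].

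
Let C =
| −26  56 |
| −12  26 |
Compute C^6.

[[64, 0], [0, 64]]

tr C = 0 and det C = −4, so the characteristic polynomial is λ² − (0)λ + (−4) with roots 2 and −2.
Eigenvectors give P = [[2, 7], [1, 3]] with P⁻¹ = [[−3, 7], [1, −2]], and C = P·diag(2, −2)·P⁻¹.
Then C^6 = P·diag(64, 64)·P⁻¹ = [[128, 448], [64, 192]] · [[−3, 7], [1, −2]] = [[64, 0], [0, 64]].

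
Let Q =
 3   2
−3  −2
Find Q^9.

[[3, 2], [−3, −2]]

Q² = Q (a projection; rank 1, trace 1), so Q^9 = Q.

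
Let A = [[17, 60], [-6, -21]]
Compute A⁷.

tr A = -4 and det A = 3, so the characteristic polynomial is λ² − (-4)λ + (3) with roots -3 and -1.
Eigenvectors give P = [[3, -10], [-1, 3]] with P⁻¹ = [[-3, -10], [-1, -3]], and A = P·diag(-3, -1)·P⁻¹.
Then A⁷ = P·diag(-2187, -1)·P⁻¹ = [[-6561, 10], [2187, -3]] · [[-3, -10], [-1, -3]] = [[19673, 65580], [-6558, -21861]].

[[19673, 65580], [-6558, -21861]]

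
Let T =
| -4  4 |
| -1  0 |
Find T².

[[12, -16], [4, -4]]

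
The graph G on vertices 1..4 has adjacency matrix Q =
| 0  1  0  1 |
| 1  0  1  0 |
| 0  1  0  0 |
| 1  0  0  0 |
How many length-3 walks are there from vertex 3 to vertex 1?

The number of length-3 walks from vertex 3 to vertex 1 is entry (3,1) of Q³, where Q is the adjacency matrix.
Q² = [[2, 0, 1, 0], [0, 2, 0, 1], [1, 0, 1, 0], [0, 1, 0, 1]]
Q³ = [[0, 3, 0, 2], [3, 0, 2, 0], [0, 2, 0, 1], [2, 0, 1, 0]]

0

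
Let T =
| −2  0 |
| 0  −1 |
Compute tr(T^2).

5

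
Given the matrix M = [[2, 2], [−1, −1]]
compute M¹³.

M² = M (a projection; rank 1, trace 1), so M¹³ = M.

[[2, 2], [−1, −1]]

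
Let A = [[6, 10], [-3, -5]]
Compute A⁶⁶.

A² = A (a projection; rank 1, trace 1), so A⁶⁶ = A.

[[6, 10], [-3, -5]]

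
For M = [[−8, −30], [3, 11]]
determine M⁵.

[[−278, −930], [93, 311]]

tr M = 3 and det M = 2, so the characteristic polynomial is λ² − (3)λ + (2) with roots 2 and 1.
Eigenvectors give P = [[−3, 10], [1, −3]] with P⁻¹ = [[3, 10], [1, 3]], and M = P·diag(2, 1)·P⁻¹.
Then M⁵ = P·diag(32, 1)·P⁻¹ = [[−96, 10], [32, −3]] · [[3, 10], [1, 3]] = [[−278, −930], [93, 311]].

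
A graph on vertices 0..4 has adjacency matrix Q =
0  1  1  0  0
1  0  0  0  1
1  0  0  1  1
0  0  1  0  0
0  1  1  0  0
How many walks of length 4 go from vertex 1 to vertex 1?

8

The number of length-4 walks from vertex 1 to vertex 1 is entry (1,1) of Q^4, where Q is the adjacency matrix.
Q^2 = [[2, 0, 0, 1, 2], [0, 2, 2, 0, 0], [0, 2, 3, 0, 0], [1, 0, 0, 1, 1], [2, 0, 0, 1, 2]]
Q^3 = [[0, 4, 5, 0, 0], [4, 0, 0, 2, 4], [5, 0, 0, 3, 5], [0, 2, 3, 0, 0], [0, 4, 5, 0, 0]]
Q^4 = [[9, 0, 0, 5, 9], [0, 8, 10, 0, 0], [0, 10, 13, 0, 0], [5, 0, 0, 3, 5], [9, 0, 0, 5, 9]]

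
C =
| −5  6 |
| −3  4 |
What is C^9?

[[−1025, 1026], [−513, 514]]

tr C = −1 and det C = −2, so the characteristic polynomial is λ² − (−1)λ + (−2) with roots 1 and −2.
Eigenvectors give P = [[1, 2], [1, 1]] with P⁻¹ = [[−1, 2], [1, −1]], and C = P·diag(1, −2)·P⁻¹.
Then C^9 = P·diag(1, −512)·P⁻¹ = [[1, −1024], [1, −512]] · [[−1, 2], [1, −1]] = [[−1025, 1026], [−513, 514]].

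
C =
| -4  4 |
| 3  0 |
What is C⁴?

C² = [[28, -16], [-12, 12]]
C³ = [[-160, 112], [84, -48]]
C⁴ = [[976, -640], [-480, 336]]

[[976, -640], [-480, 336]]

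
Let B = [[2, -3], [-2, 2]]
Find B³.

B² = [[10, -12], [-8, 10]]
B³ = [[44, -54], [-36, 44]]

[[44, -54], [-36, 44]]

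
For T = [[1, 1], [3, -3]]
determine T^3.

[[-2, 10], [30, -42]]

T^2 = [[4, -2], [-6, 12]]
T^3 = [[-2, 10], [30, -42]]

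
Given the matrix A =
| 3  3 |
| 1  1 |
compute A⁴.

A² = [[12, 12], [4, 4]]
A³ = [[48, 48], [16, 16]]
A⁴ = [[192, 192], [64, 64]]

[[192, 192], [64, 64]]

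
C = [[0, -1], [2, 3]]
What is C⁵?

[[-30, -31], [62, 63]]

tr C = 3 and det C = 2, so the characteristic polynomial is λ² − (3)λ + (2) with roots 1 and 2.
Eigenvectors give P = [[-1, 1], [1, -2]] with P⁻¹ = [[-2, -1], [-1, -1]], and C = P·diag(1, 2)·P⁻¹.
Then C⁵ = P·diag(1, 32)·P⁻¹ = [[-1, 32], [1, -64]] · [[-2, -1], [-1, -1]] = [[-30, -31], [62, 63]].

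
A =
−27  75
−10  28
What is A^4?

[[−309, 975], [−130, 406]]

tr A = 1 and det A = −6, so the characteristic polynomial is λ² − (1)λ + (−6) with roots 3 and −2.
Eigenvectors give P = [[5, −3], [2, −1]] with P⁻¹ = [[−1, 3], [−2, 5]], and A = P·diag(3, −2)·P⁻¹.
Then A^4 = P·diag(81, 16)·P⁻¹ = [[405, −48], [162, −16]] · [[−1, 3], [−2, 5]] = [[−309, 975], [−130, 406]].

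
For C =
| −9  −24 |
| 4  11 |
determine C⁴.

[[−159, −480], [80, 241]]

tr C = 2 and det C = −3, so the characteristic polynomial is λ² − (2)λ + (−3) with roots 3 and −1.
Eigenvectors give P = [[−2, 3], [1, −1]] with P⁻¹ = [[1, 3], [1, 2]], and C = P·diag(3, −1)·P⁻¹.
Then C⁴ = P·diag(81, 1)·P⁻¹ = [[−162, 3], [81, −1]] · [[1, 3], [1, 2]] = [[−159, −480], [80, 241]].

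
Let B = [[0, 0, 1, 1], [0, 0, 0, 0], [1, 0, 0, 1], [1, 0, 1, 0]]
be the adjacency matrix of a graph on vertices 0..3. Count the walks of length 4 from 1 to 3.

The number of length-4 walks from vertex 1 to vertex 3 is entry (1,3) of B⁴, where B is the adjacency matrix.
B² = [[2, 0, 1, 1], [0, 0, 0, 0], [1, 0, 2, 1], [1, 0, 1, 2]]
B³ = [[2, 0, 3, 3], [0, 0, 0, 0], [3, 0, 2, 3], [3, 0, 3, 2]]
B⁴ = [[6, 0, 5, 5], [0, 0, 0, 0], [5, 0, 6, 5], [5, 0, 5, 6]]

0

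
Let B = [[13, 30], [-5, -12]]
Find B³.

[[97, 210], [-35, -78]]

tr B = 1 and det B = -6, so the characteristic polynomial is λ² − (1)λ + (-6) with roots -2 and 3.
Eigenvectors give P = [[2, 3], [-1, -1]] with P⁻¹ = [[-1, -3], [1, 2]], and B = P·diag(-2, 3)·P⁻¹.
Then B³ = P·diag(-8, 27)·P⁻¹ = [[-16, 81], [8, -27]] · [[-1, -3], [1, 2]] = [[97, 210], [-35, -78]].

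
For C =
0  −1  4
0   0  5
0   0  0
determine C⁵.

C is strictly triangular, hence nilpotent: C³ = 0, so C⁵ = 0.

[[0, 0, 0], [0, 0, 0], [0, 0, 0]]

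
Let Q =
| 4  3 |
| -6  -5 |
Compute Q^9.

[[514, 513], [-1026, -1025]]

tr Q = -1 and det Q = -2, so the characteristic polynomial is λ² − (-1)λ + (-2) with roots 1 and -2.
Eigenvectors give P = [[-1, -1], [1, 2]] with P⁻¹ = [[-2, -1], [1, 1]], and Q = P·diag(1, -2)·P⁻¹.
Then Q^9 = P·diag(1, -512)·P⁻¹ = [[-1, 512], [1, -1024]] · [[-2, -1], [1, 1]] = [[514, 513], [-1026, -1025]].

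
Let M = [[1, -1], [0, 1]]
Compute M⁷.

[[1, -7], [0, 1]]

M = I + N where N = [[0, -1], [0, 0]] is strictly upper-triangular, so N² = 0.
(I + N)⁷ = I + 7·N = [[1, -7], [0, 1]].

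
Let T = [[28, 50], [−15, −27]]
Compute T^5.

tr T = 1 and det T = −6, so the characteristic polynomial is λ² − (1)λ + (−6) with roots 3 and −2.
Eigenvectors give P = [[−2, −5], [1, 3]] with P⁻¹ = [[−3, −5], [1, 2]], and T = P·diag(3, −2)·P⁻¹.
Then T^5 = P·diag(243, −32)·P⁻¹ = [[−486, 160], [243, −96]] · [[−3, −5], [1, 2]] = [[1618, 2750], [−825, −1407]].

[[1618, 2750], [−825, −1407]]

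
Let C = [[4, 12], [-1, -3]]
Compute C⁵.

C² = C (a projection; rank 1, trace 1), so C⁵ = C.

[[4, 12], [-1, -3]]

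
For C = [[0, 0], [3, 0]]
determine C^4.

C is strictly triangular, hence nilpotent: C^2 = 0, so C^4 = 0.

[[0, 0], [0, 0]]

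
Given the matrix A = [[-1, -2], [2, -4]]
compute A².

[[-3, 10], [-10, 12]]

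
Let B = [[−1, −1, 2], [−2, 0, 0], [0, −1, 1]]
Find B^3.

B^2 = [[3, −1, 0], [2, 2, −4], [2, −1, 1]]
B^3 = [[−1, −3, 6], [−6, 2, 0], [0, −3, 5]]

[[−1, −3, 6], [−6, 2, 0], [0, −3, 5]]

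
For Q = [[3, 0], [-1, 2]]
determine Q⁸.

tr Q = 5 and det Q = 6, so the characteristic polynomial is λ² − (5)λ + (6) with roots 3 and 2.
Eigenvectors give P = [[-1, 0], [1, 1]] with P⁻¹ = [[-1, 0], [1, 1]], and Q = P·diag(3, 2)·P⁻¹.
Then Q⁸ = P·diag(6561, 256)·P⁻¹ = [[-6561, 0], [6561, 256]] · [[-1, 0], [1, 1]] = [[6561, 0], [-6305, 256]].

[[6561, 0], [-6305, 256]]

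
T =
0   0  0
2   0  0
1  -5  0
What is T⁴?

[[0, 0, 0], [0, 0, 0], [0, 0, 0]]

T is strictly triangular, hence nilpotent: T³ = 0, so T⁴ = 0.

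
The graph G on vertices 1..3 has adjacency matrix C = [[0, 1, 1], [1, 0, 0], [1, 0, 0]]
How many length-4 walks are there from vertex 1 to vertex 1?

The number of length-4 walks from vertex 1 to vertex 1 is entry (1,1) of C⁴, where C is the adjacency matrix.
C² = [[2, 0, 0], [0, 1, 1], [0, 1, 1]]
C³ = [[0, 2, 2], [2, 0, 0], [2, 0, 0]]
C⁴ = [[4, 0, 0], [0, 2, 2], [0, 2, 2]]

4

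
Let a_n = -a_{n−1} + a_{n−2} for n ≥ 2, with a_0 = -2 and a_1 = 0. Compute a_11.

With companion matrix C = [[-1, 1], [1, 0]], [a_n, a_{n−1}]ᵀ = C·[a_{n−1}, a_{n−2}]ᵀ, so [a_11, a_10]ᵀ = C^10·[a_1, a_0]ᵀ.
C^10 = [[89, -55], [-55, 34]], giving [a_11, a_10]ᵀ = [[110], [-68]].

110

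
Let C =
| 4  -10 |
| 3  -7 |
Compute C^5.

tr C = -3 and det C = 2, so the characteristic polynomial is λ² − (-3)λ + (2) with roots -1 and -2.
Eigenvectors give P = [[-2, 5], [-1, 3]] with P⁻¹ = [[-3, 5], [-1, 2]], and C = P·diag(-1, -2)·P⁻¹.
Then C^5 = P·diag(-1, -32)·P⁻¹ = [[2, -160], [1, -96]] · [[-3, 5], [-1, 2]] = [[154, -310], [93, -187]].

[[154, -310], [93, -187]]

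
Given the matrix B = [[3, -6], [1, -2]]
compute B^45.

[[3, -6], [1, -2]]

B² = B (a projection; rank 1, trace 1), so B^45 = B.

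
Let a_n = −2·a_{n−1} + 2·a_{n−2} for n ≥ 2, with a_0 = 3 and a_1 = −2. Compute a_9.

With companion matrix C = [[−2, 2], [1, 0]], [a_n, a_{n−1}]ᵀ = C·[a_{n−1}, a_{n−2}]ᵀ, so [a_9, a_8]ᵀ = C^8·[a_1, a_0]ᵀ.
C^8 = [[2448, −1792], [−896, 656]], giving [a_9, a_8]ᵀ = [[−10272], [3760]].

−10272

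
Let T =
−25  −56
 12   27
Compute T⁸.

tr T = 2 and det T = −3, so the characteristic polynomial is λ² − (2)λ + (−3) with roots −1 and 3.
Eigenvectors give P = [[7, −2], [−3, 1]] with P⁻¹ = [[1, 2], [3, 7]], and T = P·diag(−1, 3)·P⁻¹.
Then T⁸ = P·diag(1, 6561)·P⁻¹ = [[7, −13122], [−3, 6561]] · [[1, 2], [3, 7]] = [[−39359, −91840], [19680, 45921]].

[[−39359, −91840], [19680, 45921]]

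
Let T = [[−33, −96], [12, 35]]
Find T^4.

[[−639, −1920], [240, 721]]

tr T = 2 and det T = −3, so the characteristic polynomial is λ² − (2)λ + (−3) with roots −1 and 3.
Eigenvectors give P = [[3, 8], [−1, −3]] with P⁻¹ = [[3, 8], [−1, −3]], and T = P·diag(−1, 3)·P⁻¹.
Then T^4 = P·diag(1, 81)·P⁻¹ = [[3, 648], [−1, −243]] · [[3, 8], [−1, −3]] = [[−639, −1920], [240, 721]].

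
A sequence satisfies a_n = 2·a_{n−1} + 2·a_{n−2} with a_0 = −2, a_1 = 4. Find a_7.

With companion matrix B = [[2, 2], [1, 0]], [a_n, a_{n−1}]ᵀ = B·[a_{n−1}, a_{n−2}]ᵀ, so [a_7, a_6]ᵀ = B⁶·[a_1, a_0]ᵀ.
B⁶ = [[328, 240], [120, 88]], giving [a_7, a_6]ᵀ = [[832], [304]].

832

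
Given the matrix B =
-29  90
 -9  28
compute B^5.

[[-329, 990], [-99, 298]]

tr B = -1 and det B = -2, so the characteristic polynomial is λ² − (-1)λ + (-2) with roots -2 and 1.
Eigenvectors give P = [[-10, -3], [-3, -1]] with P⁻¹ = [[-1, 3], [3, -10]], and B = P·diag(-2, 1)·P⁻¹.
Then B^5 = P·diag(-32, 1)·P⁻¹ = [[320, -3], [96, -1]] · [[-1, 3], [3, -10]] = [[-329, 990], [-99, 298]].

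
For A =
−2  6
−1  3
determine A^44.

A² = A (a projection; rank 1, trace 1), so A^44 = A.

[[−2, 6], [−1, 3]]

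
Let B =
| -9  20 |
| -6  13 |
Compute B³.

[[-129, 260], [-78, 157]]

tr B = 4 and det B = 3, so the characteristic polynomial is λ² − (4)λ + (3) with roots 1 and 3.
Eigenvectors give P = [[-2, 5], [-1, 3]] with P⁻¹ = [[-3, 5], [-1, 2]], and B = P·diag(1, 3)·P⁻¹.
Then B³ = P·diag(1, 27)·P⁻¹ = [[-2, 135], [-1, 81]] · [[-3, 5], [-1, 2]] = [[-129, 260], [-78, 157]].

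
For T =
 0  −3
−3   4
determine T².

[[9, −12], [−12, 25]]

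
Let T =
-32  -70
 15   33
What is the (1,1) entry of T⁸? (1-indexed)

-37574

tr T = 1 and det T = -6, so the characteristic polynomial is λ² − (1)λ + (-6) with roots 3 and -2.
Eigenvectors give P = [[-2, 7], [1, -3]] with P⁻¹ = [[3, 7], [1, 2]], and T = P·diag(3, -2)·P⁻¹.
Then T⁸ = P·diag(6561, 256)·P⁻¹ = [[-13122, 1792], [6561, -768]] · [[3, 7], [1, 2]] = [[-37574, -88270], [18915, 44391]].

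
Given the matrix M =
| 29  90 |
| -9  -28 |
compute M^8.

tr M = 1 and det M = -2, so the characteristic polynomial is λ² − (1)λ + (-2) with roots -1 and 2.
Eigenvectors give P = [[-3, 10], [1, -3]] with P⁻¹ = [[3, 10], [1, 3]], and M = P·diag(-1, 2)·P⁻¹.
Then M^8 = P·diag(1, 256)·P⁻¹ = [[-3, 2560], [1, -768]] · [[3, 10], [1, 3]] = [[2551, 7650], [-765, -2294]].

[[2551, 7650], [-765, -2294]]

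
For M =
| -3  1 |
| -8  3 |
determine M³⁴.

M² = I (check: tr M = 0 and det M = -1), so M³⁴ = I since 34 is even.

[[1, 0], [0, 1]]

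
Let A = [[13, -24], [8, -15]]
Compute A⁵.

tr A = -2 and det A = -3, so the characteristic polynomial is λ² − (-2)λ + (-3) with roots -3 and 1.
Eigenvectors give P = [[-3, 2], [-2, 1]] with P⁻¹ = [[1, -2], [2, -3]], and A = P·diag(-3, 1)·P⁻¹.
Then A⁵ = P·diag(-243, 1)·P⁻¹ = [[729, 2], [486, 1]] · [[1, -2], [2, -3]] = [[733, -1464], [488, -975]].

[[733, -1464], [488, -975]]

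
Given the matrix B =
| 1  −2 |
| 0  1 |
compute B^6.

[[1, −12], [0, 1]]

B = I + N where N = [[0, −2], [0, 0]] is strictly upper-triangular, so N^2 = 0.
(I + N)^6 = I + 6·N = [[1, −12], [0, 1]].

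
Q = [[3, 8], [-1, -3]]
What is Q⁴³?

Q² = I (check: tr Q = 0 and det Q = -1), so Q⁴³ = Q since 43 is odd.

[[3, 8], [-1, -3]]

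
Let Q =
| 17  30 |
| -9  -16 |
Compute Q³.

[[53, 90], [-27, -46]]

tr Q = 1 and det Q = -2, so the characteristic polynomial is λ² − (1)λ + (-2) with roots 2 and -1.
Eigenvectors give P = [[-2, -5], [1, 3]] with P⁻¹ = [[-3, -5], [1, 2]], and Q = P·diag(2, -1)·P⁻¹.
Then Q³ = P·diag(8, -1)·P⁻¹ = [[-16, 5], [8, -3]] · [[-3, -5], [1, 2]] = [[53, 90], [-27, -46]].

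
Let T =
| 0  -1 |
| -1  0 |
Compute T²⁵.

T² = I (check: tr T = 0 and det T = -1), so T²⁵ = T since 25 is odd.

[[0, -1], [-1, 0]]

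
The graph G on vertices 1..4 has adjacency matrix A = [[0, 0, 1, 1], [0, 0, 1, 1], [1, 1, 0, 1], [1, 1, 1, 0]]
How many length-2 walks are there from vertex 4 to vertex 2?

The number of length-2 walks from vertex 4 to vertex 2 is entry (4,2) of A², where A is the adjacency matrix.
A² = [[2, 2, 1, 1], [2, 2, 1, 1], [1, 1, 3, 2], [1, 1, 2, 3]]

1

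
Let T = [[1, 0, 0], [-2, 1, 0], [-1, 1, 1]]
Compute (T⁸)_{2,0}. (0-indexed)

-64

T = I + N where N = [[0, 0, 0], [-2, 0, 0], [-1, 1, 0]] is strictly lower-triangular, so N³ = 0.
(I + N)⁸ = I + 8·N + 28·N² = [[1, 0, 0], [-16, 1, 0], [-64, 8, 1]].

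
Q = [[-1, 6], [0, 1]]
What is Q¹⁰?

[[1, 0], [0, 1]]

Q² = I (check: tr Q = 0 and det Q = -1), so Q¹⁰ = I since 10 is even.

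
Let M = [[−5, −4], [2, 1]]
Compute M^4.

tr M = −4 and det M = 3, so the characteristic polynomial is λ² − (−4)λ + (3) with roots −1 and −3.
Eigenvectors give P = [[−1, 2], [1, −1]] with P⁻¹ = [[1, 2], [1, 1]], and M = P·diag(−1, −3)·P⁻¹.
Then M^4 = P·diag(1, 81)·P⁻¹ = [[−1, 162], [1, −81]] · [[1, 2], [1, 1]] = [[161, 160], [−80, −79]].

[[161, 160], [−80, −79]]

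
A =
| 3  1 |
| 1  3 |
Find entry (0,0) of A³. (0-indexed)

36

A² = [[10, 6], [6, 10]]
A³ = [[36, 28], [28, 36]]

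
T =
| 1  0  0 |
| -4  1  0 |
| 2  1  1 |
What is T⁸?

[[1, 0, 0], [-32, 1, 0], [-96, 8, 1]]

T = I + N where N = [[0, 0, 0], [-4, 0, 0], [2, 1, 0]] is strictly lower-triangular, so N³ = 0.
(I + N)⁸ = I + 8·N + 28·N² = [[1, 0, 0], [-32, 1, 0], [-96, 8, 1]].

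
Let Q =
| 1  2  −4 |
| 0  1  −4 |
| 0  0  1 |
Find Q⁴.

Q = I + N where N = [[0, 2, −4], [0, 0, −4], [0, 0, 0]] is strictly upper-triangular, so N³ = 0.
(I + N)⁴ = I + 4·N + 6·N² = [[1, 8, −64], [0, 1, −16], [0, 0, 1]].

[[1, 8, −64], [0, 1, −16], [0, 0, 1]]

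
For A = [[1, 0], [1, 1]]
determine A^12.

[[1, 0], [12, 1]]

A = I + N where N = [[0, 0], [1, 0]] is strictly lower-triangular, so N^2 = 0.
(I + N)^12 = I + 12·N = [[1, 0], [12, 1]].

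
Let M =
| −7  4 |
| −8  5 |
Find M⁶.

tr M = −2 and det M = −3, so the characteristic polynomial is λ² − (−2)λ + (−3) with roots −3 and 1.
Eigenvectors give P = [[−1, 1], [−1, 2]] with P⁻¹ = [[−2, 1], [−1, 1]], and M = P·diag(−3, 1)·P⁻¹.
Then M⁶ = P·diag(729, 1)·P⁻¹ = [[−729, 1], [−729, 2]] · [[−2, 1], [−1, 1]] = [[1457, −728], [1456, −727]].

[[1457, −728], [1456, −727]]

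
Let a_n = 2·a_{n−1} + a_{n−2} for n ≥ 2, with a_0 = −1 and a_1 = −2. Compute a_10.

−5741

With companion matrix B = [[2, 1], [1, 0]], [a_n, a_{n−1}]ᵀ = B·[a_{n−1}, a_{n−2}]ᵀ, so [a_10, a_9]ᵀ = B^9·[a_1, a_0]ᵀ.
B^9 = [[2378, 985], [985, 408]], giving [a_10, a_9]ᵀ = [[−5741], [−2378]].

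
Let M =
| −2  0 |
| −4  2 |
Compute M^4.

[[16, 0], [0, 16]]

tr M = 0 and det M = −4, so the characteristic polynomial is λ² − (0)λ + (−4) with roots 2 and −2.
Eigenvectors give P = [[0, 1], [−1, 1]] with P⁻¹ = [[1, −1], [1, 0]], and M = P·diag(2, −2)·P⁻¹.
Then M^4 = P·diag(16, 16)·P⁻¹ = [[0, 16], [−16, 16]] · [[1, −1], [1, 0]] = [[16, 0], [0, 16]].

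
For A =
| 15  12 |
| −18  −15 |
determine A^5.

[[1215, 972], [−1458, −1215]]

tr A = 0 and det A = −9, so the characteristic polynomial is λ² − (0)λ + (−9) with roots 3 and −3.
Eigenvectors give P = [[1, 2], [−1, −3]] with P⁻¹ = [[3, 2], [−1, −1]], and A = P·diag(3, −3)·P⁻¹.
Then A^5 = P·diag(243, −243)·P⁻¹ = [[243, −486], [−243, 729]] · [[3, 2], [−1, −1]] = [[1215, 972], [−1458, −1215]].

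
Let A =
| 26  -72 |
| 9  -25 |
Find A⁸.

[[2296, -6120], [765, -2039]]

tr A = 1 and det A = -2, so the characteristic polynomial is λ² − (1)λ + (-2) with roots 2 and -1.
Eigenvectors give P = [[3, -8], [1, -3]] with P⁻¹ = [[3, -8], [1, -3]], and A = P·diag(2, -1)·P⁻¹.
Then A⁸ = P·diag(256, 1)·P⁻¹ = [[768, -8], [256, -3]] · [[3, -8], [1, -3]] = [[2296, -6120], [765, -2039]].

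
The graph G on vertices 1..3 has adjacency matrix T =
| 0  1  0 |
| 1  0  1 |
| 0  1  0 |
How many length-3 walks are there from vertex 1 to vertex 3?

0

The number of length-3 walks from vertex 1 to vertex 3 is entry (1,3) of T^3, where T is the adjacency matrix.
T^2 = [[1, 0, 1], [0, 2, 0], [1, 0, 1]]
T^3 = [[0, 2, 0], [2, 0, 2], [0, 2, 0]]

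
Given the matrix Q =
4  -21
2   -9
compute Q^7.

tr Q = -5 and det Q = 6, so the characteristic polynomial is λ² − (-5)λ + (6) with roots -2 and -3.
Eigenvectors give P = [[7, 3], [2, 1]] with P⁻¹ = [[1, -3], [-2, 7]], and Q = P·diag(-2, -3)·P⁻¹.
Then Q^7 = P·diag(-128, -2187)·P⁻¹ = [[-896, -6561], [-256, -2187]] · [[1, -3], [-2, 7]] = [[12226, -43239], [4118, -14541]].

[[12226, -43239], [4118, -14541]]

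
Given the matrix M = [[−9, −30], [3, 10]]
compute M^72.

M² = M (a projection; rank 1, trace 1), so M^72 = M.

[[−9, −30], [3, 10]]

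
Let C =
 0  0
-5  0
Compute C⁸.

C is strictly triangular, hence nilpotent: C² = 0, so C⁸ = 0.

[[0, 0], [0, 0]]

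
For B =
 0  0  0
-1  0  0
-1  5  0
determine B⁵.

B is strictly triangular, hence nilpotent: B³ = 0, so B⁵ = 0.

[[0, 0, 0], [0, 0, 0], [0, 0, 0]]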